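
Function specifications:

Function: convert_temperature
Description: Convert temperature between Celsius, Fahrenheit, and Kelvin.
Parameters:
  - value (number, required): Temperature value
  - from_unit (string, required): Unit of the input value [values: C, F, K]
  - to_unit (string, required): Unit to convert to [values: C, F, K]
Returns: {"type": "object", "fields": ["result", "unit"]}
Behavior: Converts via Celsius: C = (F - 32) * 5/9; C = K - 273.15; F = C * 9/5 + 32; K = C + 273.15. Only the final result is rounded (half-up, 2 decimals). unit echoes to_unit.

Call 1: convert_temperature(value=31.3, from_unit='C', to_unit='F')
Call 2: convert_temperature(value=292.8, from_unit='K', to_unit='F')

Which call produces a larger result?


Call 1:
  Input already in C: 31.3
  To F: 31.3 * 9/5 + 32 = 88.34
  Round to 2 decimals: 88.34
  -> 88.34 F
Call 2:
  To C: 292.8 - 273.15 = 19.65
  To F: 19.65 * 9/5 + 32 = 67.37
  Round to 2 decimals: 67.37
  -> 67.37 F
Call 1 (88.34 F)


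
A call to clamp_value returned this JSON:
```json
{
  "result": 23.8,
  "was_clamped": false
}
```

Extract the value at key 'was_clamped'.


false


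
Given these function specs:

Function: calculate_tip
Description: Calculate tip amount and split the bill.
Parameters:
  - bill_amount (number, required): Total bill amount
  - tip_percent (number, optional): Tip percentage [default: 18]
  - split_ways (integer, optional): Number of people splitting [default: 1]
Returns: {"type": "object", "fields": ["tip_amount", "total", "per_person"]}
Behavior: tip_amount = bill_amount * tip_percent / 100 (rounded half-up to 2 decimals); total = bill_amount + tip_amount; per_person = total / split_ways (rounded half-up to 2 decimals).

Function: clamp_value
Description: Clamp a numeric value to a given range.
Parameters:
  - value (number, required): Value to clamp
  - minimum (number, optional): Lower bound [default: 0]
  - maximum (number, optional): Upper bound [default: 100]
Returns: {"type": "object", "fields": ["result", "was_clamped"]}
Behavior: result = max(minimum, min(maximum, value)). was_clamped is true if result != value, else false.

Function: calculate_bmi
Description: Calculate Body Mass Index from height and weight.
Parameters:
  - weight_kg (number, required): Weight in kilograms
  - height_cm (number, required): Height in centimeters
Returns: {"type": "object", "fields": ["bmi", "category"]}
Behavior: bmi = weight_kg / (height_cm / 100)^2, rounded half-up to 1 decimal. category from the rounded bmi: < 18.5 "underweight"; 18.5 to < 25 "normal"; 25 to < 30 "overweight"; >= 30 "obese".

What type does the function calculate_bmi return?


The calculate_bmi spec declares Returns: {"type": "object", "fields": ["bmi", "category"]}
Type:
object


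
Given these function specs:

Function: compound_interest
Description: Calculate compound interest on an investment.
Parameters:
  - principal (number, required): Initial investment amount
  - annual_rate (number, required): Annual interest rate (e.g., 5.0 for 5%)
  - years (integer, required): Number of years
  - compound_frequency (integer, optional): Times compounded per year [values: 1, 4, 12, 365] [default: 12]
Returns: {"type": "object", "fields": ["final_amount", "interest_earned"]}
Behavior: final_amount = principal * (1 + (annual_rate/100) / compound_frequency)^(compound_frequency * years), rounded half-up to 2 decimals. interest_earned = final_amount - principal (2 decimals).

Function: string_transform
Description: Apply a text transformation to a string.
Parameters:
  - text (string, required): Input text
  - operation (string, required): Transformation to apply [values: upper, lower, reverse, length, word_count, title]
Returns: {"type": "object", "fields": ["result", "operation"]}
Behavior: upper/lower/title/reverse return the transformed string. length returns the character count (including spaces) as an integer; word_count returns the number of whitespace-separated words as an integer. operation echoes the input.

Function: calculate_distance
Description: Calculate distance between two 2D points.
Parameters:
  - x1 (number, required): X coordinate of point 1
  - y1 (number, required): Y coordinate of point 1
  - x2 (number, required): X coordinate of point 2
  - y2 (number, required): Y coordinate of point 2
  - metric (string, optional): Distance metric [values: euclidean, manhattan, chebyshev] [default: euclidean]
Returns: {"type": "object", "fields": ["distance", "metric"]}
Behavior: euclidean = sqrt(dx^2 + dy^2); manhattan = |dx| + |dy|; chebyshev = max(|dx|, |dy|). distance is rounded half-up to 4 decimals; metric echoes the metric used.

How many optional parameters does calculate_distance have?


Parameters of calculate_distance: x1 (required), y1 (required), x2 (required), y2 (required), metric (optional)
Optional count:
1


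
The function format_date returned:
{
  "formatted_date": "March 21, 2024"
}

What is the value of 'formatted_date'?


March 21, 2024


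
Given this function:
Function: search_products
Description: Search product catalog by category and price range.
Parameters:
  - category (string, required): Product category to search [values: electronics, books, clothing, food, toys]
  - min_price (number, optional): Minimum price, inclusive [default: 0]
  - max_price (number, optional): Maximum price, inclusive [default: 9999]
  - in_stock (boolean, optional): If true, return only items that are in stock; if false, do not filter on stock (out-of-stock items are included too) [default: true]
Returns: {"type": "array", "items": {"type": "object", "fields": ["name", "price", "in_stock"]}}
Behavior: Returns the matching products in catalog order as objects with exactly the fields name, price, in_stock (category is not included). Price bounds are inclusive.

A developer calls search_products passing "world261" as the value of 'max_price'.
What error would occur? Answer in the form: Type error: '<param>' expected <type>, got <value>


Spec: 'max_price' is declared as number; "world261" is a string.
Type error: 'max_price' expected number, got "world261"


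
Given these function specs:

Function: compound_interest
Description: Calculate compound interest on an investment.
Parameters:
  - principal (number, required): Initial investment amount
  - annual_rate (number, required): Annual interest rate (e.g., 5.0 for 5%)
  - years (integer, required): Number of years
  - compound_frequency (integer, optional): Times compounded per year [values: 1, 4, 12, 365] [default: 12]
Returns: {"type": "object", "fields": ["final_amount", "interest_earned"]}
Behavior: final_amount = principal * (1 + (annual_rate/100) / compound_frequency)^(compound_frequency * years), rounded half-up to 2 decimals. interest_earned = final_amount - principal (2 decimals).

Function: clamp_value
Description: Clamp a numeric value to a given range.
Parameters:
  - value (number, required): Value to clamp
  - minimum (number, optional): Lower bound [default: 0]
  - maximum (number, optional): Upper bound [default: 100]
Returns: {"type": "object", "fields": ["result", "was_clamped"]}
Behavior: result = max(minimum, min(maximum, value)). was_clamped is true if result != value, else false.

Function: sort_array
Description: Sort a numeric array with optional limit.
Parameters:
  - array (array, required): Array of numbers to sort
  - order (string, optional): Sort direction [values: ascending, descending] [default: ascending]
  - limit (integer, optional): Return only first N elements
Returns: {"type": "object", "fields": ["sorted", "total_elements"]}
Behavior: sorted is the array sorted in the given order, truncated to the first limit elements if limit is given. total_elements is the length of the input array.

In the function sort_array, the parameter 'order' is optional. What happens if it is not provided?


The sort_array spec declares:
  - order (string, optional): Sort direction [values: ascending, descending] [default: ascending]
It defaults to ascending


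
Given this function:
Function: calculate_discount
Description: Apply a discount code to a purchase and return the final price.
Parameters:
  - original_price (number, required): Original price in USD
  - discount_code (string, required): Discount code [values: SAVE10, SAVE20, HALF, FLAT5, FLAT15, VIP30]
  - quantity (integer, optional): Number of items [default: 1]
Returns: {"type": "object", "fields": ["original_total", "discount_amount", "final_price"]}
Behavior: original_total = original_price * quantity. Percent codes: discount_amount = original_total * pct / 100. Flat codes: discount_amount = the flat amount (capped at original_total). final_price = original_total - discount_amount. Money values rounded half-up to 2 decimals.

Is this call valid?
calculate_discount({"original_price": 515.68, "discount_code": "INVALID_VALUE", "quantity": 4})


Checking parameter values...
Parameter 'discount_code' has value 'INVALID_VALUE' not in allowed: SAVE10, SAVE20, HALF, FLAT5, FLAT15, VIP30
Invalid - 'discount_code' must be one of SAVE10, SAVE20, HALF, FLAT5, FLAT15, VIP30


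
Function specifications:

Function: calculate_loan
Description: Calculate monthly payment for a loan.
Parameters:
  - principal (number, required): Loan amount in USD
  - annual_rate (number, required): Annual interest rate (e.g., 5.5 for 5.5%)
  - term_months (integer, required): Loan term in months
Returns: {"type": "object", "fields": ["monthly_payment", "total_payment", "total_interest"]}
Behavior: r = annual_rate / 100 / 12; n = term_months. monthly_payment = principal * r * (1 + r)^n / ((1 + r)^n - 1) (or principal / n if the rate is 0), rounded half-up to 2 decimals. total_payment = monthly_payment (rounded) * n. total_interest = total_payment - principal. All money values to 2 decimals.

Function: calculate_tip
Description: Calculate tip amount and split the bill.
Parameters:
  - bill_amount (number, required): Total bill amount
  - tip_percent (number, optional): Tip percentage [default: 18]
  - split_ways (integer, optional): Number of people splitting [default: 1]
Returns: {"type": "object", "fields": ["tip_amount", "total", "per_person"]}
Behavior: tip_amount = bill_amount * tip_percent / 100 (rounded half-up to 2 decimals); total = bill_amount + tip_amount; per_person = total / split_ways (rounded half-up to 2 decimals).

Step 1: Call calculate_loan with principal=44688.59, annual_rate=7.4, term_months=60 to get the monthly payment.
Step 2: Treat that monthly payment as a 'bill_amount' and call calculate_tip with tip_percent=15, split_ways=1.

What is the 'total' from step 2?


Step 1: calculate_loan(principal=44688.59, annual_rate=7.4, term_months=60)
  r = 7.4 / 100 / 12 = 0.006166666667 (keep full precision)
  (1 + r)^60 = 1.44609068
  monthly_payment = 44688.59 * 0.006166666667 * 1.44609068 / (1.44609068 - 1) = 893.345596 -> 893.35
  total_payment = 893.35 * 60 = 53601.00
  total_interest = 53601.00 - 44688.59 = 8912.41
  -> monthly_payment = 893.35
Step 2: calculate_tip(bill_amount=893.35, tip_percent=15, split_ways=1)
  tip_amount = 893.35 * 15/100 = 134.0025 -> 134.00
  total = 893.35 + 134.00 = 1027.35
  per_person = 1027.35 / 1 = 1027.35 -> 1027.35
  -> total = 1027.35
$1027.35


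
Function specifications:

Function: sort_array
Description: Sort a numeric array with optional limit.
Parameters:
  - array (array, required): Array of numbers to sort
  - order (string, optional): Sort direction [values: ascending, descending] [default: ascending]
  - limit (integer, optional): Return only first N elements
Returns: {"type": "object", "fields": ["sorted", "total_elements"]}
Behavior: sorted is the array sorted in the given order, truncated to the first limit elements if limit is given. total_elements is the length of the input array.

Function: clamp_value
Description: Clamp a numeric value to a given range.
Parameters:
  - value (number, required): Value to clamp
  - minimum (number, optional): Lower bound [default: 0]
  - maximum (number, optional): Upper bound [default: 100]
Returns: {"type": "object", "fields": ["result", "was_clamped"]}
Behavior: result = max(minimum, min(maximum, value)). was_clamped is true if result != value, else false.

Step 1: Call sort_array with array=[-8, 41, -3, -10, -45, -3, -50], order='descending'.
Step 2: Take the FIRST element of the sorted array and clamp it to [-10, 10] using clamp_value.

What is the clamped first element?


Step 1: sort_array(order=descending)
  sorted: [41, -3, -3, -8, -10, -45, -50]
  -> first element = 41
Step 2: clamp_value(value=41, minimum=-10, maximum=10)
  result = max(-10, min(10, 41)) = max(-10, 10) = 10
  was_clamped = (10 != 41) = true
  -> result = 10
10


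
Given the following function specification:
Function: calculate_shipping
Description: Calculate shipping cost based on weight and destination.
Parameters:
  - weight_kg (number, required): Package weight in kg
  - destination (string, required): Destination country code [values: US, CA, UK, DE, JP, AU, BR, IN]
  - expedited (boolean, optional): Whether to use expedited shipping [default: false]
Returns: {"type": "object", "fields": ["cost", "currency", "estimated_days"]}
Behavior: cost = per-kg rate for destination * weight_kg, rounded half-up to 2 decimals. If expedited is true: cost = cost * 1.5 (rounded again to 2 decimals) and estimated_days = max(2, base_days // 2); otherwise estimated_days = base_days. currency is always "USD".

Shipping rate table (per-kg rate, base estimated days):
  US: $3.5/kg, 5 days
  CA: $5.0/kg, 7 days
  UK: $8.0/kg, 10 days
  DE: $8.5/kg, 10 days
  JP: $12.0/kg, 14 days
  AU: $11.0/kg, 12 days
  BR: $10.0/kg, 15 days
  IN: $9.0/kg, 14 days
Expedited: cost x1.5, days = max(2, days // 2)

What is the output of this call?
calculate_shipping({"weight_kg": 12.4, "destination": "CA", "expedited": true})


Rate for CA: $5.0/kg, base 7 days
cost = 5.0 * 12.4 = 62 -> 62.00
expedited: cost = 62.00 * 1.5 = 93 -> 93.00; estimated_days = max(2, 7 // 2) = 3
Output:
{"cost": 93.0, "currency": "USD", "estimated_days": 3}


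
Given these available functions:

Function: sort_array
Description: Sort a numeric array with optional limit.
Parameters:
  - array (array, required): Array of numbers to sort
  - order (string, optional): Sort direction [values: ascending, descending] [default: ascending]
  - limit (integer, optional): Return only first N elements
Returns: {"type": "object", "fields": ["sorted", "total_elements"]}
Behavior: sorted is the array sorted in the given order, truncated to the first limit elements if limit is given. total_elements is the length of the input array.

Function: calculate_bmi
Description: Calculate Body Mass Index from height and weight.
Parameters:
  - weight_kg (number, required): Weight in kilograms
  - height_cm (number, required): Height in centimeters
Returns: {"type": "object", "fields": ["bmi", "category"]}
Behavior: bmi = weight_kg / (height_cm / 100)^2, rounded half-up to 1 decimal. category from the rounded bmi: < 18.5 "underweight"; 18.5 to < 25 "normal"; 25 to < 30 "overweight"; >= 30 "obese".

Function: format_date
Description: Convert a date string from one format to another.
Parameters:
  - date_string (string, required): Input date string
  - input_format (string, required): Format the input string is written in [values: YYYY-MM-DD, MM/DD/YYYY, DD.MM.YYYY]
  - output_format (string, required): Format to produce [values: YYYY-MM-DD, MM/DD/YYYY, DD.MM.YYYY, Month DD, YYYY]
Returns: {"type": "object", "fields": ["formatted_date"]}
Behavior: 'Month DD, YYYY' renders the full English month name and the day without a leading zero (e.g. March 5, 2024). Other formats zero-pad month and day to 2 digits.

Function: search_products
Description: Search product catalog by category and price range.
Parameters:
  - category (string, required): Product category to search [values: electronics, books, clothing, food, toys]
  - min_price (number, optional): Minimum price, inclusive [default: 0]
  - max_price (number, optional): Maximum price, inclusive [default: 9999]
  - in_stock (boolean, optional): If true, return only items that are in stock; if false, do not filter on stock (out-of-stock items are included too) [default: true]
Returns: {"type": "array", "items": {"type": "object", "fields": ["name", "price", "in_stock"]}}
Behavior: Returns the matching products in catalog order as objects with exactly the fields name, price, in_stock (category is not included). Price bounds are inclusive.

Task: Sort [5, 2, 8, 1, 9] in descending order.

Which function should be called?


The task needs a function whose description is: Sort a numeric array with optional limit.
sort_array


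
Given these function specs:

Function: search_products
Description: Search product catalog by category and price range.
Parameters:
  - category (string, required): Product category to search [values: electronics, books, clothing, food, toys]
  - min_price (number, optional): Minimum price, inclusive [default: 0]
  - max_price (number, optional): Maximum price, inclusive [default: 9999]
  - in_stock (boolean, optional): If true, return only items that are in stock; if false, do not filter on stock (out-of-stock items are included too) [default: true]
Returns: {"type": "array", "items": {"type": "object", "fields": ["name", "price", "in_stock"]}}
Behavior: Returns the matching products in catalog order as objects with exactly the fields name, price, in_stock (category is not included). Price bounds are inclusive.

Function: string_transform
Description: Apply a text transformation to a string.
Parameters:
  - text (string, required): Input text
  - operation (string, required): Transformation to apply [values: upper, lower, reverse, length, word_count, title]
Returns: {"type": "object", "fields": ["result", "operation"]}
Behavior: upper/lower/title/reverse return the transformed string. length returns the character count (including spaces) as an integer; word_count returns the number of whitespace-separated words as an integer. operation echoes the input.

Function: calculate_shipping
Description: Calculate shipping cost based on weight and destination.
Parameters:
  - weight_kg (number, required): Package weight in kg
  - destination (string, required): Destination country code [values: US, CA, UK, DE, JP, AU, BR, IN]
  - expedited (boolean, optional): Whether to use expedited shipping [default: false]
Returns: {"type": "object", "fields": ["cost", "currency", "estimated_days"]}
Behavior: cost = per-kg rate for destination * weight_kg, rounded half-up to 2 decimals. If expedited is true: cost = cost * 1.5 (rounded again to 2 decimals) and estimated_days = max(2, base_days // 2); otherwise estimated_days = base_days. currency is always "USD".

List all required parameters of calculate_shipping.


Parameters of calculate_shipping and their required/optional flag:
  weight_kg: required
  destination: required
  expedited: optional
destination, weight_kg


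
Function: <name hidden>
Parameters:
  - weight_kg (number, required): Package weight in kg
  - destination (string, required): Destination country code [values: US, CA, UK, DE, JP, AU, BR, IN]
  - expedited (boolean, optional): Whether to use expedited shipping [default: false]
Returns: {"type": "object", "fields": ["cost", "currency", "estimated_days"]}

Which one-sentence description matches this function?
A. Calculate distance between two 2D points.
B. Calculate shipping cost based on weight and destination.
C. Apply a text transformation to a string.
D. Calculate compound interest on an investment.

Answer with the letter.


Parameters weight_kg, destination, expedited and return ["cost", "currency", "estimated_days"] fit: Calculate shipping cost based on weight and destination.
B


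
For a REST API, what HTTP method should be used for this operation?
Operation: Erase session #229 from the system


GET = read, POST = create, PUT = update/replace, DELETE = remove
This operation is a removal.
DELETE


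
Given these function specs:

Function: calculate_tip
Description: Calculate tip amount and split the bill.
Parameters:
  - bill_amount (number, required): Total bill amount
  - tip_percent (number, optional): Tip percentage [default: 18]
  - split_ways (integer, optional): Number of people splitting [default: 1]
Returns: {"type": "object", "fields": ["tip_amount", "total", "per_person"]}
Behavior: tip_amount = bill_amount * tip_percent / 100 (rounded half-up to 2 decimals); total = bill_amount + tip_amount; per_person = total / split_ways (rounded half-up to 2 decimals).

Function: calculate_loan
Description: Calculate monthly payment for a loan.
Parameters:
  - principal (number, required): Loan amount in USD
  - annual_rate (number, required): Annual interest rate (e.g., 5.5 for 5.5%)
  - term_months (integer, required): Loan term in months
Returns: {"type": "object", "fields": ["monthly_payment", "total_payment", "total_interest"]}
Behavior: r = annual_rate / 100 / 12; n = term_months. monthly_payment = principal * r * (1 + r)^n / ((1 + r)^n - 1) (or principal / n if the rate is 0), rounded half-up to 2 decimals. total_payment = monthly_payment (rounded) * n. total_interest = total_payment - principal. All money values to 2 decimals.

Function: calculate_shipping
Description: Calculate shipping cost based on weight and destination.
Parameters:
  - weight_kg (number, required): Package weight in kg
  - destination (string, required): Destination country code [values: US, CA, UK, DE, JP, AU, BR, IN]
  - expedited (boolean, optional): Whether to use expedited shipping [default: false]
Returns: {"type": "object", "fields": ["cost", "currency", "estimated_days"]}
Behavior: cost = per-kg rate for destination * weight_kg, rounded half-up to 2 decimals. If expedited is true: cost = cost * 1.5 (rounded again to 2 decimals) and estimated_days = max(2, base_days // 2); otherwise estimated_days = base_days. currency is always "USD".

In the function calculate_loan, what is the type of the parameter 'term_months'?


The calculate_loan spec declares:
  - term_months (integer, required): Loan term in months
Type:
integer


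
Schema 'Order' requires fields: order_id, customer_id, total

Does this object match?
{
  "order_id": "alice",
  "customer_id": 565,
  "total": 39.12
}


Checking required fields... All present.
Valid - all required fields present


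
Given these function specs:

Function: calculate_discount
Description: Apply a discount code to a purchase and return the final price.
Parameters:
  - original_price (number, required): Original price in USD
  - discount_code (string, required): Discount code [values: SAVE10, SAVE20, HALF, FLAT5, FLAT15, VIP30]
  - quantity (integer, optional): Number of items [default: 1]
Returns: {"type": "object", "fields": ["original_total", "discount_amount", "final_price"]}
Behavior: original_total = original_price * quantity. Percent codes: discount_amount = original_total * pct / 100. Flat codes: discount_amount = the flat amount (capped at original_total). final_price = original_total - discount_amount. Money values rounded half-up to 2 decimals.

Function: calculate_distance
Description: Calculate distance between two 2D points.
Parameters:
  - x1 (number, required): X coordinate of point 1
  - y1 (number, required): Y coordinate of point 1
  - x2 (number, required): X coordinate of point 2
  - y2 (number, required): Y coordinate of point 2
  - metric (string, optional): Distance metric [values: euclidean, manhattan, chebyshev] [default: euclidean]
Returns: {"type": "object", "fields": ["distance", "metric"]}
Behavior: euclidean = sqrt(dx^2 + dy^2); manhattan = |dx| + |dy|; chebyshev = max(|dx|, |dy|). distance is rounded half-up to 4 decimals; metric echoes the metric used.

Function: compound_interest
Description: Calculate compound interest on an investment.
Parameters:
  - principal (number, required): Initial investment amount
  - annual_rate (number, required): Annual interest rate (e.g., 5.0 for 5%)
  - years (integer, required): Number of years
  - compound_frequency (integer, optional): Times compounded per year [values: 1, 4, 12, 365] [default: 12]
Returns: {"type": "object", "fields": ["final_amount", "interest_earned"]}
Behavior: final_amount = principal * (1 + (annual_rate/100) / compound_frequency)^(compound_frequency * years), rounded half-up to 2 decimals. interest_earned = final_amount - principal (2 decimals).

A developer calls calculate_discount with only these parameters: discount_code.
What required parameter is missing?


Required parameters: original_price, discount_code
Provided: discount_code
Missing: original_price
original_price


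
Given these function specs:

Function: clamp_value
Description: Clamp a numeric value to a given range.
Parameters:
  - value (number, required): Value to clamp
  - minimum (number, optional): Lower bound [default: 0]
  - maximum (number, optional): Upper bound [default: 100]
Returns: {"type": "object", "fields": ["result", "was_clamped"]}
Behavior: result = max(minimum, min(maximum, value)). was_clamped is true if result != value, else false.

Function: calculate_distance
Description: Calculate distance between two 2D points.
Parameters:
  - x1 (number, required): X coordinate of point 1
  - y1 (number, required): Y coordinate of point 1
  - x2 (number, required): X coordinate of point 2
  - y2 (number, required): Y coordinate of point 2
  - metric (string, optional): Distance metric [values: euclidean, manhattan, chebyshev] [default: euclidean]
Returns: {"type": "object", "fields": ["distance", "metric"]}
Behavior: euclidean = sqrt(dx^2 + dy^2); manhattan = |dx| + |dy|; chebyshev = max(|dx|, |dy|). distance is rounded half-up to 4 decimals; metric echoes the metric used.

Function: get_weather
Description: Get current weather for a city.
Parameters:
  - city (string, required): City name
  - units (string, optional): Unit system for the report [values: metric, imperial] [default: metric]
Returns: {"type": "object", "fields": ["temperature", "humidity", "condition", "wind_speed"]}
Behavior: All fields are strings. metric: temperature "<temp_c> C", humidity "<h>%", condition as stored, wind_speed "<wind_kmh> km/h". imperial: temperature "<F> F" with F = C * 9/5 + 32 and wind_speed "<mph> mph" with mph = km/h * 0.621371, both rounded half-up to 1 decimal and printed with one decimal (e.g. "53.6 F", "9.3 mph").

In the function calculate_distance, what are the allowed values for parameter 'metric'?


The calculate_distance spec declares:
  - metric (string, optional): Distance metric [values: euclidean, manhattan, chebyshev] [default: euclidean]
Allowed values:
euclidean, manhattan, chebyshev


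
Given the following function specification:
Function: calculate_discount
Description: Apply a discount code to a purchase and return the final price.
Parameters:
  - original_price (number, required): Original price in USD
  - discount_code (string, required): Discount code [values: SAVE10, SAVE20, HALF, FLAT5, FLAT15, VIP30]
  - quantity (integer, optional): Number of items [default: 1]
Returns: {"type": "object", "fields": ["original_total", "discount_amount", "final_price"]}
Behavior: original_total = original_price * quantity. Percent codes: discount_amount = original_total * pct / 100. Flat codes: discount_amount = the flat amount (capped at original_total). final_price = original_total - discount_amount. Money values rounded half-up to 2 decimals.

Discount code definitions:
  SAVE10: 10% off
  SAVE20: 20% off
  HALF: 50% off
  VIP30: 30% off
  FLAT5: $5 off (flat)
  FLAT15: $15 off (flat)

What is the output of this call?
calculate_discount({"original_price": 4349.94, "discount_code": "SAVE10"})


Defaults applied: quantity=1
original_total = 4349.94 * 1 = 4349.94
SAVE10 = 10% off: discount_amount = 4349.94 * 10/100 = 434.994 -> 434.99
final_price = 4349.94 - 434.99 = 3914.95
Output:
{"original_total": 4349.94, "discount_amount": 434.99, "final_price": 3914.95}


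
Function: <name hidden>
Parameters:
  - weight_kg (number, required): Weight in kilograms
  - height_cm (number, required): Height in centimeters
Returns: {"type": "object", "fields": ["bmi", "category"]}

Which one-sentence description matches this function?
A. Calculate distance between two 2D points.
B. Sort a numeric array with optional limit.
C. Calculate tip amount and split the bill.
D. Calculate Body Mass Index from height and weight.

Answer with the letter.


Parameters weight_kg, height_cm and return ["bmi", "category"] fit: Calculate Body Mass Index from height and weight.
D


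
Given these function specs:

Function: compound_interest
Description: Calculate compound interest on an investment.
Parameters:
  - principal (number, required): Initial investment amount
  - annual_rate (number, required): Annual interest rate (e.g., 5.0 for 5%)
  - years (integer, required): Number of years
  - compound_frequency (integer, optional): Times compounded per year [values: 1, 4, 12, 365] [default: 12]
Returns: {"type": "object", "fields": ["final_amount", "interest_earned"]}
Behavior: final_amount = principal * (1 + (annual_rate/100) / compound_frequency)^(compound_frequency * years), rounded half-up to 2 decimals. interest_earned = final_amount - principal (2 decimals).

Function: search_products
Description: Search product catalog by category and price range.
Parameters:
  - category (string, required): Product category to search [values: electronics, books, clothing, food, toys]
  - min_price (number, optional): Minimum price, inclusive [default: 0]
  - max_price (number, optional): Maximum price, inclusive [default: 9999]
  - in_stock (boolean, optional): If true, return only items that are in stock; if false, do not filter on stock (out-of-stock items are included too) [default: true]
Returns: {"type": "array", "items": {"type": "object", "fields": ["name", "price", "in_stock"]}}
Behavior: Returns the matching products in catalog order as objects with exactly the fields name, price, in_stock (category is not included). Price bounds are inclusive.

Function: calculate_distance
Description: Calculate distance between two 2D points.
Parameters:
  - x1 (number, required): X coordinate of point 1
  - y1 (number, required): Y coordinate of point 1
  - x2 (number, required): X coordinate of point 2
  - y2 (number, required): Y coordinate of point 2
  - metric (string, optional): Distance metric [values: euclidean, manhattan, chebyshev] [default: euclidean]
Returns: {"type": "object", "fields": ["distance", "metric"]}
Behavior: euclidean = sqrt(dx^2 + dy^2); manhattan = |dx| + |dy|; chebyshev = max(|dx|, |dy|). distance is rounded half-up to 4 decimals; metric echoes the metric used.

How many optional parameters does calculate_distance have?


Parameters of calculate_distance: x1 (required), y1 (required), x2 (required), y2 (required), metric (optional)
Optional count:
1


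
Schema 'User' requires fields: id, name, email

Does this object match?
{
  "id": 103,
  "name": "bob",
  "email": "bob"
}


Checking required fields... All present.
Valid - all required fields present


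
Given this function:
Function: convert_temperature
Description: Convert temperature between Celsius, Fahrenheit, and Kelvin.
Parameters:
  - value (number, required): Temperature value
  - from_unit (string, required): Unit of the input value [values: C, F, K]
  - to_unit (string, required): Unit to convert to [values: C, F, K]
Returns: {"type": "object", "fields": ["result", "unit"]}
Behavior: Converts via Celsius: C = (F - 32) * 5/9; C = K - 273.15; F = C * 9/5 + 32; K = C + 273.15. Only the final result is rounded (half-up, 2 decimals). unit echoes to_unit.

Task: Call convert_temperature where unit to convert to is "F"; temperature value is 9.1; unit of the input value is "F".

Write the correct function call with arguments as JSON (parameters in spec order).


Mapping each described value to its parameter name:
  'Unit to convert to' -> to_unit = "F"
  'Temperature value' -> value = 9.1
  'Unit of the input value' -> from_unit = "F"
convert_temperature({"value": 9.1, "from_unit": "F", "to_unit": "F"})


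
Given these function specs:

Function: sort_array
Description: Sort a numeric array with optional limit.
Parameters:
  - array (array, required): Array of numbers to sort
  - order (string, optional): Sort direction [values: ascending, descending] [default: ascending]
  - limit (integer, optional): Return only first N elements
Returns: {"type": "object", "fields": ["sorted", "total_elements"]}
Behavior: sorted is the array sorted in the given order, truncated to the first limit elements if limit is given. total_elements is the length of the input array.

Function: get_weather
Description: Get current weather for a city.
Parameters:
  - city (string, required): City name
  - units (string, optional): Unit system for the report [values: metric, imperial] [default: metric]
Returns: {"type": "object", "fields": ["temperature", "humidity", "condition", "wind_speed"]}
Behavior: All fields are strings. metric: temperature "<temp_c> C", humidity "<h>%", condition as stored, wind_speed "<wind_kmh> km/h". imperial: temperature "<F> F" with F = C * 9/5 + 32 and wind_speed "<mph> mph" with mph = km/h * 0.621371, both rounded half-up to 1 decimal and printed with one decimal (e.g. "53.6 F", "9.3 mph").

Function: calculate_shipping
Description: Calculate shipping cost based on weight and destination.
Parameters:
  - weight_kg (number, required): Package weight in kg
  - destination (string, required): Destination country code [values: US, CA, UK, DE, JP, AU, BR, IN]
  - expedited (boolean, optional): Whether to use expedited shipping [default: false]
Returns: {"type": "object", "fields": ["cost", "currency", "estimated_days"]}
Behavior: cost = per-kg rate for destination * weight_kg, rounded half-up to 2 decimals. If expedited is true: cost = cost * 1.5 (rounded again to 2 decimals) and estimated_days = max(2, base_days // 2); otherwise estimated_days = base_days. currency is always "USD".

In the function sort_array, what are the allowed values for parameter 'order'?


The sort_array spec declares:
  - order (string, optional): Sort direction [values: ascending, descending] [default: ascending]
Allowed values:
ascending, descending


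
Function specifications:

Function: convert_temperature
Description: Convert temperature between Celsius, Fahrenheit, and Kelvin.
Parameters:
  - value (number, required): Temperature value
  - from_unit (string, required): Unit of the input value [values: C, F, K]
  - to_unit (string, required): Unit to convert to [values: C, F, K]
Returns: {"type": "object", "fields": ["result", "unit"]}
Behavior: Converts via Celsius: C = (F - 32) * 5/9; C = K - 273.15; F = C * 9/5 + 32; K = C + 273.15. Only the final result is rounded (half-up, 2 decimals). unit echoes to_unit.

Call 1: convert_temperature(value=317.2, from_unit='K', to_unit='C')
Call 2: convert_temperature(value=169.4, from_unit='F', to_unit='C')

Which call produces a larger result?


Call 1:
  To C: 317.2 - 273.15 = 44.05
  Target is C: 44.05
  Round to 2 decimals: 44.05
  -> 44.05 C
Call 2:
  To C: (169.4 - 32) * 5/9 = 76.333333
  Target is C: 76.333333
  Round to 2 decimals: 76.33
  -> 76.33 C
Call 2 (76.33 C)


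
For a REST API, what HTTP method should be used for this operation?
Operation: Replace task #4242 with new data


GET = read, POST = create, PUT = update/replace, DELETE = remove
This operation is an update/replace.
PUT


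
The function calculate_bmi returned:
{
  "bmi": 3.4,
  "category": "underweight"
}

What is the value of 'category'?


underweight


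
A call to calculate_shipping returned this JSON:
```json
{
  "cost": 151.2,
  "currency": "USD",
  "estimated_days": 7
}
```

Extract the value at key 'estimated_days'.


7


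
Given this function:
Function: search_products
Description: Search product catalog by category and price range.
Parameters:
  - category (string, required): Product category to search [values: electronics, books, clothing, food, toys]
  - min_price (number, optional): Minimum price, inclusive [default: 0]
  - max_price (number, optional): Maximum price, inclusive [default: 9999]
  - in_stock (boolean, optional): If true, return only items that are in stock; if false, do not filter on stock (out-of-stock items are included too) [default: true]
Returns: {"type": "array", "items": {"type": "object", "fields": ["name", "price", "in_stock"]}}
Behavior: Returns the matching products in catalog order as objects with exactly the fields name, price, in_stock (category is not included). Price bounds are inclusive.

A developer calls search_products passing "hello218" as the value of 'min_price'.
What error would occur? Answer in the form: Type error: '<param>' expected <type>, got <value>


Spec: 'min_price' is declared as number; "hello218" is a string.
Type error: 'min_price' expected number, got "hello218"


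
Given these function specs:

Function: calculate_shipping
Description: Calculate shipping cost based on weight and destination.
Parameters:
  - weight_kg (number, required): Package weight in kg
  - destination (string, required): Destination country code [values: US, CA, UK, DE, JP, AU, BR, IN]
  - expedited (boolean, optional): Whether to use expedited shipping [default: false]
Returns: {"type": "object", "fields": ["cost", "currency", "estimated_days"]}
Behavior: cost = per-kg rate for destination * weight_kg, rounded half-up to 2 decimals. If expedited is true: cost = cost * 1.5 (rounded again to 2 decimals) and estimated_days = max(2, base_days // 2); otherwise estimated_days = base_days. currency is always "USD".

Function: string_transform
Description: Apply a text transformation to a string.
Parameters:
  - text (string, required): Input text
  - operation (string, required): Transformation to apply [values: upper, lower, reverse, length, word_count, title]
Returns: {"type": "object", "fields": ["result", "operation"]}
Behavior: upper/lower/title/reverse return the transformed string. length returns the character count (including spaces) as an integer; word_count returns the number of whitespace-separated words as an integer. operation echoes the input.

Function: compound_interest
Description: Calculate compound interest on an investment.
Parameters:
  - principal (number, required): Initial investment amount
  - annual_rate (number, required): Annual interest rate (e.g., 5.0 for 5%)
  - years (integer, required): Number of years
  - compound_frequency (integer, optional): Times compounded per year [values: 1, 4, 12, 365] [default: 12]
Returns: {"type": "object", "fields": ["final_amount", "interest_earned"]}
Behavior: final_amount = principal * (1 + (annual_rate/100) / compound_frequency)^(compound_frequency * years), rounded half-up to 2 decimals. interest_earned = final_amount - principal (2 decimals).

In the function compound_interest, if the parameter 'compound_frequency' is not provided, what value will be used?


The compound_interest spec declares:
  - compound_frequency (integer, optional): Times compounded per year [values: 1, 4, 12, 365] [default: 12]
Default:
12


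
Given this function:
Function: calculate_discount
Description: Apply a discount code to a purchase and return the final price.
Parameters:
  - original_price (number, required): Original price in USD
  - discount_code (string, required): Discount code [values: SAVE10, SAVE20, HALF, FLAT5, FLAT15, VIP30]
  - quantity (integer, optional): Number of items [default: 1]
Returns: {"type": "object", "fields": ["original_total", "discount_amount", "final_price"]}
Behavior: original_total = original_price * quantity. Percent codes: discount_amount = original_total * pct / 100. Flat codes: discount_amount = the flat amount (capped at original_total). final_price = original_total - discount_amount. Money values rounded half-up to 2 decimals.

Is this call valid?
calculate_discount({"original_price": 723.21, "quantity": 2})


Checking required parameters...
Missing required parameter: discount_code
Invalid - missing required parameter 'discount_code'


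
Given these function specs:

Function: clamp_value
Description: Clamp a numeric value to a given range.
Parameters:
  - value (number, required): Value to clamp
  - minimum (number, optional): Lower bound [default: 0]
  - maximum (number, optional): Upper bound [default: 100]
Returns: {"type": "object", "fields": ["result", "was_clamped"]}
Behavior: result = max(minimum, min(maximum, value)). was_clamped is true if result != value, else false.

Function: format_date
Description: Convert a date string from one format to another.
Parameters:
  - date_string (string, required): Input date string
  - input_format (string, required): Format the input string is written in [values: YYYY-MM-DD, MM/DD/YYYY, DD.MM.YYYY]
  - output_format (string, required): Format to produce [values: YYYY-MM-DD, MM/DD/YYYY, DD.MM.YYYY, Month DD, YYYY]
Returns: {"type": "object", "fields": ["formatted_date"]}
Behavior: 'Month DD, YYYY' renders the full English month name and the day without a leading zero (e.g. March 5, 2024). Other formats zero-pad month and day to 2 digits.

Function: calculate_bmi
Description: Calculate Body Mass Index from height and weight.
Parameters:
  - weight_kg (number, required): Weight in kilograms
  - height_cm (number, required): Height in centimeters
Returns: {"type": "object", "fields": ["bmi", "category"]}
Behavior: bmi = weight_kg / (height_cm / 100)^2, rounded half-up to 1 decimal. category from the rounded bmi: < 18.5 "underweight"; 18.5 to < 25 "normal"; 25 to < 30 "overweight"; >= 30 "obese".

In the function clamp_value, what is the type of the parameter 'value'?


The clamp_value spec declares:
  - value (number, required): Value to clamp
Type:
number
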